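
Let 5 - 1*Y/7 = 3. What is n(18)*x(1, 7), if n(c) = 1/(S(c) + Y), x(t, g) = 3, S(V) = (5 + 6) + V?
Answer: 3/43 ≈ 0.069767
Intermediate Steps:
Y = 14 (Y = 35 - 7*3 = 35 - 21 = 14)
S(V) = 11 + V
n(c) = 1/(25 + c) (n(c) = 1/((11 + c) + 14) = 1/(25 + c))
n(18)*x(1, 7) = 3/(25 + 18) = 3/43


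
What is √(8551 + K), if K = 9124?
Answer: 5*√707 ≈ 132.95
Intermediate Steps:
√(8551 + K) = √(8551 + 9124) = √17675 = 5*√707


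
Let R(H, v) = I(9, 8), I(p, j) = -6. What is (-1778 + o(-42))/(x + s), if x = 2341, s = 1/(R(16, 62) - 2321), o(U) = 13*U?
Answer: -2703974/2723753 ≈ -0.99274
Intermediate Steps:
R(H, v) = -6
s = -1/2327 (s = 1/(-6 - 2321) = 1/(-2327) = -1/2327 ≈ -0.00042974)
(-1778 + o(-42))/(x + s) = (-1778 + 13*(-42))/(2341 - 1/2327) = (-1778 - 546)/(5447506/2327) = -2324*2327/5447506 = -2703974/2723753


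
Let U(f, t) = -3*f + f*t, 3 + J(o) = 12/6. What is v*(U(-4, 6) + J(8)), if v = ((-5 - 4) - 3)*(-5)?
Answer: -780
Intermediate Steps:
J(o) = -1 (J(o) = -3 + 12/6 = -3 + 12*(1/6) = -3 + 2 = -1)
v = 60 (v = (-9 - 3)*(-5) = -12*(-5) = 60)
v*(U(-4, 6) + J(8)) = 60*(-4*(-3 + 6) - 1) = 60*(-4*3 - 1) = 60*(-12 - 1) = 60*(-13) = -780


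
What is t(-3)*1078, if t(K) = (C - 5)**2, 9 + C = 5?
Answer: 87318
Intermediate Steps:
C = -4 (C = -9 + 5 = -4)
t(K) = 81 (t(K) = (-4 - 5)**2 = (-9)**2 = 81)
t(-3)*1078 = 81*1078 = 87318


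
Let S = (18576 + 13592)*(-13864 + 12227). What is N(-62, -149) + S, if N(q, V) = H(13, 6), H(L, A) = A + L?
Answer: -52658997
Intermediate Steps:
N(q, V) = 19 (N(q, V) = 6 + 13 = 19)
S = -52659016 (S = 32168*(-1637) = -52659016)
N(-62, -149) + S = 19 - 52659016 = -52658997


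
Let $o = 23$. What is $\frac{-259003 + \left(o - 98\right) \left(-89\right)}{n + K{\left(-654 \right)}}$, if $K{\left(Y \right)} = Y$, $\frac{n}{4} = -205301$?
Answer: $\frac{126164}{410929} \approx 0.30702$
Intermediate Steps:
$n = -821204$ ($n = 4 \left(-205301\right) = -821204$)
$\frac{-259003 + \left(o - 98\right) \left(-89\right)}{n + K{\left(-654 \right)}} = \frac{-259003 + \left(23 - 98\right) \left(-89\right)}{-821204 - 654} = \frac{-259003 - -6675}{-821858} = \left(-259003 + 6675\right) \left(- \frac{1}{821858}\right) = \left(-252328\right) \left(- \frac{1}{821858}\right) = \frac{126164}{410929}$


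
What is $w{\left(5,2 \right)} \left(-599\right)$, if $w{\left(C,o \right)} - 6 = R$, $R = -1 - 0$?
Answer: $-2995$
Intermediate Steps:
$R = -1$ ($R = -1 + 0 = -1$)
$w{\left(C,o \right)} = 5$ ($w{\left(C,o \right)} = 6 - 1 = 5$)
$w{\left(5,2 \right)} \left(-599\right) = 5 \left(-599\right) = -2995$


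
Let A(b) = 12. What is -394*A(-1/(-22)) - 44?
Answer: -4772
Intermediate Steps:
-394*A(-1/(-22)) - 44 = -394*12 - 44 = -4728 - 44 = -4772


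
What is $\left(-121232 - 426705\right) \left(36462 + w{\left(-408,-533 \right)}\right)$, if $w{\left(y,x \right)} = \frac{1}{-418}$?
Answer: $- \frac{8351170829755}{418} \approx -1.9979 \cdot 10^{10}$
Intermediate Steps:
$w{\left(y,x \right)} = - \frac{1}{418}$
$\left(-121232 - 426705\right) \left(36462 + w{\left(-408,-533 \right)}\right) = \left(-121232 - 426705\right) \left(36462 - \frac{1}{418}\right) = \left(-547937\right) \frac{15241115}{418} = - \frac{8351170829755}{418}$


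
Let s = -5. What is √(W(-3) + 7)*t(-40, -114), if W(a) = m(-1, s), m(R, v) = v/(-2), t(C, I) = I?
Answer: -57*√38 ≈ -351.37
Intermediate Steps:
m(R, v) = -v/2 (m(R, v) = v*(-½) = -v/2)
W(a) = 5/2 (W(a) = -½*(-5) = 5/2)
√(W(-3) + 7)*t(-40, -114) = √(5/2 + 7)*(-114) = √(19/2)*(-114) = (√38/2)*(-114) = -57*√38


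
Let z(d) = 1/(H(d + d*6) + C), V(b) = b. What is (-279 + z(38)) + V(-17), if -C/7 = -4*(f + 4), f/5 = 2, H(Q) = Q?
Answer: -194767/658 ≈ -296.00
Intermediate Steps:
f = 10 (f = 5*2 = 10)
C = 392 (C = -(-28)*(10 + 4) = -(-28)*14 = -7*(-56) = 392)
z(d) = 1/(392 + 7*d) (z(d) = 1/((d + d*6) + 392) = 1/((d + 6*d) + 392) = 1/(7*d + 392) = 1/(392 + 7*d))
(-279 + z(38)) + V(-17) = (-279 + 1/(7*(56 + 38))) - 17 = (-279 + (1/7)/94) - 17 = (-279 + (1/7)*(1/94)) - 17 = (-279 + 1/658) - 17 = -183581/658 - 17 = -194767/658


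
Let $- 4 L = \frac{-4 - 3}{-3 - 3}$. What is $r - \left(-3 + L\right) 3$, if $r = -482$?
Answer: $- \frac{3777}{8} \approx -472.13$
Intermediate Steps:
$L = - \frac{7}{24}$ ($L = - \frac{\left(-4 - 3\right) \frac{1}{-3 - 3}}{4} = - \frac{\left(-7\right) \frac{1}{-6}}{4} = - \frac{\left(-7\right) \left(- \frac{1}{6}\right)}{4} = \left(- \frac{1}{4}\right) \frac{7}{6} = - \frac{7}{24} \approx -0.29167$)
$r - \left(-3 + L\right) 3 = -482 - \left(-3 - \frac{7}{24}\right) 3 = -482 - \left(- \frac{79}{24}\right) 3 = -482 - - \frac{79}{8} = -482 + \frac{79}{8} = - \frac{3777}{8}$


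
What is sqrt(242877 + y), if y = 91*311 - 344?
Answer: sqrt(270834) ≈ 520.42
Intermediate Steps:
y = 27957 (y = 28301 - 344 = 27957)
sqrt(242877 + y) = sqrt(242877 + 27957) = sqrt(270834)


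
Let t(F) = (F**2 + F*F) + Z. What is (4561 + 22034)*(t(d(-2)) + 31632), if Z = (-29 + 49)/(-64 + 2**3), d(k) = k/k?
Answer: 11778154245/14 ≈ 8.4130e+8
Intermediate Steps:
d(k) = 1
Z = -5/14 (Z = 20/(-64 + 8) = 20/(-56) = 20*(-1/56) = -5/14 ≈ -0.35714)
t(F) = -5/14 + 2*F**2 (t(F) = (F**2 + F*F) - 5/14 = (F**2 + F**2) - 5/14 = 2*F**2 - 5/14 = -5/14 + 2*F**2)
(4561 + 22034)*(t(d(-2)) + 31632) = (4561 + 22034)*((-5/14 + 2*1**2) + 31632) = 26595*((-5/14 + 2*1) + 31632) = 26595*((-5/14 + 2) + 31632) = 26595*(23/14 + 31632) = 26595*(442871/14) = 11778154245/14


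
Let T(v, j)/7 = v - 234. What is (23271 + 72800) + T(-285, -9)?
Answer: 92438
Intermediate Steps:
T(v, j) = -1638 + 7*v (T(v, j) = 7*(v - 234) = 7*(-234 + v) = -1638 + 7*v)
(23271 + 72800) + T(-285, -9) = (23271 + 72800) + (-1638 + 7*(-285)) = 96071 + (-1638 - 1995) = 96071 - 3633 = 92438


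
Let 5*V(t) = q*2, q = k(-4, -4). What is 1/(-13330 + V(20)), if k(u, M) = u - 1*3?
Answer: -5/66664 ≈ -7.5003e-5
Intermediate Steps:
k(u, M) = -3 + u (k(u, M) = u - 3 = -3 + u)
q = -7 (q = -3 - 4 = -7)
V(t) = -14/5 (V(t) = (-7*2)/5 = (⅕)*(-14) = -14/5)
1/(-13330 + V(20)) = 1/(-13330 - 14/5) = 1/(-66664/5) = -5/66664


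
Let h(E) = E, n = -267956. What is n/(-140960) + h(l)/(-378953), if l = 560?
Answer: 25365948117/13354303720 ≈ 1.8995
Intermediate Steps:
n/(-140960) + h(l)/(-378953) = -267956/(-140960) + 560/(-378953) = -267956*(-1/140960) + 560*(-1/378953) = 66989/35240 - 560/378953 = 25365948117/13354303720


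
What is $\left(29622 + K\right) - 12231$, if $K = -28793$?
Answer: $-11402$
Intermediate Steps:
$\left(29622 + K\right) - 12231 = \left(29622 - 28793\right) - 12231 = 829 - 12231 = -11402$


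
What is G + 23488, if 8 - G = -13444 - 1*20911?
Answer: 57851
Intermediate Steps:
G = 34363 (G = 8 - (-13444 - 1*20911) = 8 - (-13444 - 20911) = 8 - 1*(-34355) = 8 + 34355 = 34363)
G + 23488 = 34363 + 23488 = 57851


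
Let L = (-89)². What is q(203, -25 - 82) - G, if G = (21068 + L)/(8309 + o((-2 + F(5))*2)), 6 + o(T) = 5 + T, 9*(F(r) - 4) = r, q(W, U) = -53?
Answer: -4226255/74818 ≈ -56.487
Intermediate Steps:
F(r) = 4 + r/9
L = 7921
o(T) = -1 + T (o(T) = -6 + (5 + T) = -1 + T)
G = 260901/74818 (G = (21068 + 7921)/(8309 + (-1 + (-2 + (4 + (⅑)*5))*2)) = 28989/(8309 + (-1 + (-2 + (4 + 5/9))*2)) = 28989/(8309 + (-1 + (-2 + 41/9)*2)) = 28989/(8309 + (-1 + (23/9)*2)) = 28989/(8309 + (-1 + 46/9)) = 28989/(8309 + 37/9) = 28989/(74818/9) = 28989*(9/74818) = 260901/74818 ≈ 3.4871)
q(203, -25 - 82) - G = -53 - 1*260901/74818 = -53 - 260901/74818 = -4226255/74818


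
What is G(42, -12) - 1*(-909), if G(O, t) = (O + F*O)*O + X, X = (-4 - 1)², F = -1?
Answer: 934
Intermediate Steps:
X = 25 (X = (-5)² = 25)
G(O, t) = 25 (G(O, t) = (O - O)*O + 25 = 0*O + 25 = 0 + 25 = 25)
G(42, -12) - 1*(-909) = 25 - 1*(-909) = 25 + 909 = 934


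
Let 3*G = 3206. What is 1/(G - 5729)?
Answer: -3/13981 ≈ -0.00021458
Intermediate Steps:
G = 3206/3 (G = (1/3)*3206 = 3206/3 ≈ 1068.7)
1/(G - 5729) = 1/(3206/3 - 5729) = 1/(-13981/3) = -3/13981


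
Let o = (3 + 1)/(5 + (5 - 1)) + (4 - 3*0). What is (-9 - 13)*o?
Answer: -880/9 ≈ -97.778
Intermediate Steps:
o = 40/9 (o = 4/(5 + 4) + (4 + 0) = 4/9 + 4 = 40/9 ≈ 4.4444)
(-9 - 13)*o = (-9 - 13)*(40/9) = -22*40/9 = -880/9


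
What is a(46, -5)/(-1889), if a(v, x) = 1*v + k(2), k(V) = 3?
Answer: -49/1889 ≈ -0.025940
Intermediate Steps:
a(v, x) = 3 + v (a(v, x) = 1*v + 3 = v + 3 = 3 + v)
a(46, -5)/(-1889) = (3 + 46)/(-1889) = 49*(-1/1889) = -49/1889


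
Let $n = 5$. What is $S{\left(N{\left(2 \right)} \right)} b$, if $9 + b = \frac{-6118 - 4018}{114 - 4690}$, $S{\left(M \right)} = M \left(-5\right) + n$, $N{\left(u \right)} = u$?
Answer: $\frac{19405}{572} \approx 33.925$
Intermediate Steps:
$S{\left(M \right)} = 5 - 5 M$ ($S{\left(M \right)} = M \left(-5\right) + 5 = - 5 M + 5 = 5 - 5 M$)
$b = - \frac{3881}{572}$ ($b = -9 + \frac{-6118 - 4018}{114 - 4690} = -9 - \frac{10136}{-4576} = -9 - - \frac{1267}{572} = -9 + \frac{1267}{572} = - \frac{3881}{572} \approx -6.785$)
$S{\left(N{\left(2 \right)} \right)} b = \left(5 - 10\right) \left(- \frac{3881}{572}\right) = \left(-5\right) \left(- \frac{3881}{572}\right) = \frac{19405}{572}$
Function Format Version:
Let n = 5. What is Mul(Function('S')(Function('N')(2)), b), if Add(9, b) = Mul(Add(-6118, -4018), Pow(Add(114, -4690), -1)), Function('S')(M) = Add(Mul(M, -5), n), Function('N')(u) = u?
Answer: Rational(19405, 572) ≈ 33.925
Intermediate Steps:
Function('S')(M) = Add(5, Mul(-5, M)) (Function('S')(M) = Add(Mul(M, -5), 5) = Add(Mul(-5, M), 5) = Add(5, Mul(-5, M)))
b = Rational(-3881, 572) (b = Add(-9, Mul(Add(-6118, -4018), Pow(Add(114, -4690), -1))) = Add(-9, Mul(-10136, Pow(-4576, -1))) = Add(-9, Mul(-10136, Rational(-1, 4576))) = Add(-9, Rational(1267, 572)) = Rational(-3881, 572) ≈ -6.7850)
Mul(Function('S')(Function('N')(2)), b) = Mul(Add(5, Mul(-5, 2)), Rational(-3881, 572)) = Mul(Add(5, -10), Rational(-3881, 572)) = Mul(-5, Rational(-3881, 572)) = Rational(19405, 572)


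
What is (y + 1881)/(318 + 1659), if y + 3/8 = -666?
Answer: 3239/5272 ≈ 0.61438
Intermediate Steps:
y = -5331/8 (y = -3/8 - 666 = -5331/8 ≈ -666.38)
(y + 1881)/(318 + 1659) = (-5331/8 + 1881)/(318 + 1659) = (9717/8)/1977 = (9717/8)*(1/1977) = 3239/5272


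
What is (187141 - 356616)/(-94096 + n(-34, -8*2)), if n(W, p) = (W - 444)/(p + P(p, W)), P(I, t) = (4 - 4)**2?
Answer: 1355800/752529 ≈ 1.8017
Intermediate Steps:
P(I, t) = 0 (P(I, t) = 0**2 = 0)
n(W, p) = (-444 + W)/p (n(W, p) = (W - 444)/(p + 0) = (-444 + W)/p)
(187141 - 356616)/(-94096 + n(-34, -8*2)) = (187141 - 356616)/(-94096 + (-444 - 34)/((-8*2))) = -169475/(-94096 - 478/(-16)) = -169475/(-94096 - 1/16*(-478)) = -169475/(-94096 + 239/8) = -169475/(-752529/8) = -169475*(-8/752529) = 1355800/752529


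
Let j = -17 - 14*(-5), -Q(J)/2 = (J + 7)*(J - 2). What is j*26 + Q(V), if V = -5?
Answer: 1406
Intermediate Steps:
Q(J) = -2*(-2 + J)*(7 + J) (Q(J) = -2*(J + 7)*(J - 2) = -2*(7 + J)*(-2 + J) = -2*(-2 + J)*(7 + J))
j = 53 (j = -17 - 1*(-70) = -17 + 70 = 53)
j*26 + Q(V) = 53*26 + (28 - 10*(-5) - 2*(-5)²) = 1378 + (28 + 50 - 2*25) = 1378 + (28 + 50 - 50) = 1378 + 28 = 1406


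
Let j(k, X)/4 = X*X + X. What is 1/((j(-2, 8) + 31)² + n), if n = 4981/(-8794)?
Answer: 8794/894881253 ≈ 9.8270e-6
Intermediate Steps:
j(k, X) = 4*X + 4*X² (j(k, X) = 4*(X*X + X) = 4*(X² + X) = 4*(X + X²) = 4*X + 4*X²)
n = -4981/8794 (n = 4981*(-1/8794) = -4981/8794 ≈ -0.56641)
1/((j(-2, 8) + 31)² + n) = 1/((4*8*(1 + 8) + 31)² - 4981/8794) = 1/((4*8*9 + 31)² - 4981/8794) = 1/((288 + 31)² - 4981/8794) = 1/(319² - 4981/8794) = 1/(101761 - 4981/8794) = 1/(894881253/8794) = 8794/894881253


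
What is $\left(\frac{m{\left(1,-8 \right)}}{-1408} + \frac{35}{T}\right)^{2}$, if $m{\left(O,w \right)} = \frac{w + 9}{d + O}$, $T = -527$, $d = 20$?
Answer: $\frac{1072067655649}{242809195216896} \approx 0.0044153$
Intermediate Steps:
$m{\left(O,w \right)} = \frac{9 + w}{20 + O}$ ($m{\left(O,w \right)} = \frac{w + 9}{20 + O} = \frac{9 + w}{20 + O}$)
$\left(\frac{m{\left(1,-8 \right)}}{-1408} + \frac{35}{T}\right)^{2} = \left(\frac{\frac{1}{20 + 1} \left(9 - 8\right)}{-1408} + \frac{35}{-527}\right)^{2} = \left(\frac{1}{21} \cdot 1 \left(- \frac{1}{1408}\right) + 35 \left(- \frac{1}{527}\right)\right)^{2} = \left(\frac{1}{21} \cdot 1 \left(- \frac{1}{1408}\right) - \frac{35}{527}\right)^{2} = \left(\frac{1}{21} \left(- \frac{1}{1408}\right) - \frac{35}{527}\right)^{2} = \left(- \frac{1}{29568} - \frac{35}{527}\right)^{2} = \left(- \frac{1035407}{15582336}\right)^{2} = \frac{1072067655649}{242809195216896}$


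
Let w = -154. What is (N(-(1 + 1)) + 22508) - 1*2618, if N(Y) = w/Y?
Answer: 19967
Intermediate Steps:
N(Y) = -154/Y
(N(-(1 + 1)) + 22508) - 1*2618 = (-154*(-1/(1 + 1)) + 22508) - 1*2618 = (-154/((-1*2)) + 22508) - 2618 = (-154/(-2) + 22508) - 2618 = (-154*(-1/2) + 22508) - 2618 = (77 + 22508) - 2618 = 22585 - 2618 = 19967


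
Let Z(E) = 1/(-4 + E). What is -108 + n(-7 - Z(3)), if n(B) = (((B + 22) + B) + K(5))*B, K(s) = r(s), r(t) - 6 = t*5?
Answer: -354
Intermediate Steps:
r(t) = 6 + 5*t (r(t) = 6 + t*5 = 6 + 5*t)
K(s) = 6 + 5*s
n(B) = B*(53 + 2*B) (n(B) = (((B + 22) + B) + (6 + 5*5))*B = (((22 + B) + B) + (6 + 25))*B = ((22 + 2*B) + 31)*B = (53 + 2*B)*B = B*(53 + 2*B))
-108 + n(-7 - Z(3)) = -108 + (-7 - 1/(-4 + 3))*(53 + 2*(-7 - 1/(-4 + 3))) = -108 + (-7 - 1/(-1))*(53 + 2*(-7 - 1/(-1))) = -108 + (-7 - 1*(-1))*(53 + 2*(-7 - 1*(-1))) = -108 + (-7 + 1)*(53 + 2*(-7 + 1)) = -108 - 6*(53 + 2*(-6)) = -108 - 6*(53 - 12) = -108 - 6*41 = -108 - 246 = -354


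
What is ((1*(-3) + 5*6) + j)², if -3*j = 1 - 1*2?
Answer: 6724/9 ≈ 747.11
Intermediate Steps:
j = ⅓ (j = -(1 - 1*2)/3 = -(1 - 2)/3 = -⅓*(-1) = ⅓ ≈ 0.33333)
((1*(-3) + 5*6) + j)² = ((1*(-3) + 5*6) + ⅓)² = ((-3 + 30) + ⅓)² = (27 + ⅓)² = (82/3)² = 6724/9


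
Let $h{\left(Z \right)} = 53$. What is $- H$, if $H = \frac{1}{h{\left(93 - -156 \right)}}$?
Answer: $- \frac{1}{53} \approx -0.018868$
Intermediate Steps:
$H = \frac{1}{53} \approx 0.018868$
$- H = \left(-1\right) \frac{1}{53} = - \frac{1}{53}$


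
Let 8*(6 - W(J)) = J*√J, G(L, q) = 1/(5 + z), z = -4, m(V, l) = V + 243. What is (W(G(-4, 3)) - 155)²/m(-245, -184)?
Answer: -1423249/128 ≈ -11119.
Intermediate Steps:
m(V, l) = 243 + V
G(L, q) = 1 (G(L, q) = 1/(5 - 4) = 1/1 = 1)
W(J) = 6 - J^(3/2)/8 (W(J) = 6 - J*√J/8 = 6 - J^(3/2)/8)
(W(G(-4, 3)) - 155)²/m(-245, -184) = ((6 - 1^(3/2)/8) - 155)²/(243 - 245) = ((6 - ⅛*1) - 155)²/(-2) = ((6 - ⅛) - 155)²*(-½) = (47/8 - 155)²*(-½) = (-1193/8)²*(-½) = (1423249/64)*(-½) = -1423249/128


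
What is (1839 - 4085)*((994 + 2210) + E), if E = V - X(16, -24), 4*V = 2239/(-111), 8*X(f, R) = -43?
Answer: -3195436981/444 ≈ -7.1969e+6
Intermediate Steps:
X(f, R) = -43/8 (X(f, R) = (⅛)*(-43) = -43/8)
V = -2239/444 (V = (2239/(-111))/4 = (2239*(-1/111))/4 = (¼)*(-2239/111) = -2239/444 ≈ -5.0428)
E = 295/888 (E = -2239/444 - 1*(-43/8) = -2239/444 + 43/8 = 295/888 ≈ 0.33221)
(1839 - 4085)*((994 + 2210) + E) = (1839 - 4085)*((994 + 2210) + 295/888) = -2246*(3204 + 295/888) = -2246*2845447/888 = -3195436981/444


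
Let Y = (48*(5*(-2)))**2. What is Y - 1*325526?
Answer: -95126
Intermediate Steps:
Y = 230400 (Y = (48*(-10))**2 = (-480)**2 = 230400)
Y - 1*325526 = 230400 - 1*325526 = 230400 - 325526 = -95126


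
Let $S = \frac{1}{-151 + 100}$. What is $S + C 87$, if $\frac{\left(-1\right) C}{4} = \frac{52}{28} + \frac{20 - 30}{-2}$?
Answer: $- \frac{851911}{357} \approx -2386.3$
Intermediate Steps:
$S = - \frac{1}{51}$ ($S = \frac{1}{-51} = - \frac{1}{51} \approx -0.019608$)
$C = - \frac{192}{7}$ ($C = - 4 \left(\frac{52}{28} + \frac{20 - 30}{-2}\right) = - 4 \left(52 \cdot \frac{1}{28} - -5\right) = - 4 \left(\frac{13}{7} + 5\right) = \left(-4\right) \frac{48}{7} = - \frac{192}{7} \approx -27.429$)
$S + C 87 = - \frac{1}{51} - \frac{16704}{7} = - \frac{851911}{357}$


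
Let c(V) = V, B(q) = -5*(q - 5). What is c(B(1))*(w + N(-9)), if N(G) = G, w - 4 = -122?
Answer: -2540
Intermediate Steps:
w = -118 (w = 4 - 122 = -118)
B(q) = 25 - 5*q (B(q) = -5*(-5 + q) = 25 - 5*q)
c(B(1))*(w + N(-9)) = (25 - 5*1)*(-118 - 9) = (25 - 5)*(-127) = 20*(-127) = -2540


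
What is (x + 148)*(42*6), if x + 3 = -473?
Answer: -82656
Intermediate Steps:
x = -476 (x = -3 - 473 = -476)
(x + 148)*(42*6) = (-476 + 148)*(42*6) = -328*252 = -82656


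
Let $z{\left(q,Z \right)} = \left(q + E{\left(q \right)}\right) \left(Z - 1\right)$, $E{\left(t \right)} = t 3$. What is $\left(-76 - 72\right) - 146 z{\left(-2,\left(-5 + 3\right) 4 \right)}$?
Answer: $-10660$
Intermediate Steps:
$E{\left(t \right)} = 3 t$
$z{\left(q,Z \right)} = 4 q \left(-1 + Z\right)$ ($z{\left(q,Z \right)} = \left(q + 3 q\right) \left(Z - 1\right) = 4 q \left(-1 + Z\right)$)
$\left(-76 - 72\right) - 146 z{\left(-2,\left(-5 + 3\right) 4 \right)} = \left(-76 - 72\right) - 146 \cdot 4 \left(-2\right) \left(-1 + \left(-5 + 3\right) 4\right) = \left(-76 - 72\right) - 146 \cdot 4 \left(-2\right) \left(-1 - 8\right) = -148 - 146 \cdot 4 \left(-2\right) \left(-1 - 8\right) = -148 - 146 \cdot 4 \left(-2\right) \left(-9\right) = -148 - 10512 = -10660$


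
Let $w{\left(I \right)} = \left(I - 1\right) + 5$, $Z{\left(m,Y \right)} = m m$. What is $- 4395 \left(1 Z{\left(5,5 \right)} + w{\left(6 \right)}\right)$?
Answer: $-153825$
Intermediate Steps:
$Z{\left(m,Y \right)} = m^{2}$
$w{\left(I \right)} = 4 + I$ ($w{\left(I \right)} = \left(-1 + I\right) + 5 = 4 + I$)
$- 4395 \left(1 Z{\left(5,5 \right)} + w{\left(6 \right)}\right) = - 4395 \left(1 \cdot 5^{2} + \left(4 + 6\right)\right) = - 4395 \left(1 \cdot 25 + 10\right) = - 4395 \left(25 + 10\right) = \left(-4395\right) 35 = -153825$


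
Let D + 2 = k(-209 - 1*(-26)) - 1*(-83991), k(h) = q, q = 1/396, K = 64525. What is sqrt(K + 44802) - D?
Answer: -33259645/396 + sqrt(109327) ≈ -83658.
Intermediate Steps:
q = 1/396 ≈ 0.0025253
k(h) = 1/396
D = 33259645/396 (D = -2 + (1/396 - 1*(-83991)) = -2 + (1/396 + 83991) = -2 + 33260437/396 = 33259645/396 ≈ 83989.)
sqrt(K + 44802) - D = sqrt(64525 + 44802) - 1*33259645/396 = sqrt(109327) - 33259645/396 = -33259645/396 + sqrt(109327)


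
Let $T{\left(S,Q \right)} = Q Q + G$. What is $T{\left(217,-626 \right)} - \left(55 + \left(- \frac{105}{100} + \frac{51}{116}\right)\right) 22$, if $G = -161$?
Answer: $\frac{56625172}{145} \approx 3.9052 \cdot 10^{5}$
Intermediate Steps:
$T{\left(S,Q \right)} = -161 + Q^{2}$ ($T{\left(S,Q \right)} = Q Q - 161 = Q^{2} - 161 = -161 + Q^{2}$)
$T{\left(217,-626 \right)} - \left(55 + \left(- \frac{105}{100} + \frac{51}{116}\right)\right) 22 = \left(-161 + \left(-626\right)^{2}\right) - \left(55 + \left(- \frac{105}{100} + \frac{51}{116}\right)\right) 22 = \left(-161 + 391876\right) - \left(55 + \left(\left(-105\right) \frac{1}{100} + 51 \cdot \frac{1}{116}\right)\right) 22 = 391715 - \left(55 + \left(- \frac{21}{20} + \frac{51}{116}\right)\right) 22 = 391715 - \left(55 - \frac{177}{290}\right) 22 = 391715 - \frac{15773}{290} \cdot 22 = 391715 - \frac{173503}{145} = \frac{56625172}{145}$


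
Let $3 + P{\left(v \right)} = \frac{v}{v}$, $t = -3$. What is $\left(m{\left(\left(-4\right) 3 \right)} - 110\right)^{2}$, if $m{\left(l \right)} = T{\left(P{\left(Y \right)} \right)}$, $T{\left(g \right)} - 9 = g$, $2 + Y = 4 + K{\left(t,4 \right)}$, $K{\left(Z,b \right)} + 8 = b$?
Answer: $10609$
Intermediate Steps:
$K{\left(Z,b \right)} = -8 + b$
$Y = -2$ ($Y = -2 + \left(4 + \left(-8 + 4\right)\right) = -2 + \left(4 - 4\right) = -2 + 0 = -2$)
$P{\left(v \right)} = -2$ ($P{\left(v \right)} = -3 + \frac{v}{v} = -3 + 1 = -2$)
$T{\left(g \right)} = 9 + g$
$m{\left(l \right)} = 7$ ($m{\left(l \right)} = 9 - 2 = 7$)
$\left(m{\left(\left(-4\right) 3 \right)} - 110\right)^{2} = \left(7 - 110\right)^{2} = \left(-103\right)^{2} = 10609$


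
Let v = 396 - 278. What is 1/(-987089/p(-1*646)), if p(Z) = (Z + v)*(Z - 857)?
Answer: -793584/987089 ≈ -0.80396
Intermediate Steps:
v = 118
p(Z) = (-857 + Z)*(118 + Z) (p(Z) = (Z + 118)*(Z - 857) = (118 + Z)*(-857 + Z) = (-857 + Z)*(118 + Z))
1/(-987089/p(-1*646)) = 1/(-987089/(-101126 + (-1*646)² - (-739)*646)) = 1/(-987089/(-101126 + (-646)² - 739*(-646))) = 1/(-987089/(-101126 + 417316 + 477394)) = 1/(-987089/793584) = -793584/987089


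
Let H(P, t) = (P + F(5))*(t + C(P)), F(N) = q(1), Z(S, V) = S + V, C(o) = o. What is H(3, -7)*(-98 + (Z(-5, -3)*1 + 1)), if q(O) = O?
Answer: 1680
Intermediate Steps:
F(N) = 1
H(P, t) = (1 + P)*(P + t) (H(P, t) = (P + 1)*(t + P) = (1 + P)*(P + t))
H(3, -7)*(-98 + (Z(-5, -3)*1 + 1)) = (3 - 7 + 3² + 3*(-7))*(-98 + ((-5 - 3)*1 + 1)) = (3 - 7 + 9 - 21)*(-98 + (-8*1 + 1)) = -16*(-98 + (-8 + 1)) = -16*(-98 - 7) = -16*(-105) = 1680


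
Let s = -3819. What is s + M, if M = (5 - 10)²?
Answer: -3794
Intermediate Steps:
M = 25 (M = (-5)² = 25)
s + M = -3819 + 25 = -3794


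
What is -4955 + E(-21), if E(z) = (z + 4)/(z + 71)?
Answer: -247767/50 ≈ -4955.3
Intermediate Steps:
E(z) = (4 + z)/(71 + z)
-4955 + E(-21) = -4955 + (4 - 21)/(71 - 21) = -4955 - 17/50 = -247767/50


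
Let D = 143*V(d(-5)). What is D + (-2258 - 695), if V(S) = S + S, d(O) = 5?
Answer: -1523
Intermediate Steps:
V(S) = 2*S
D = 1430 (D = 143*(2*5) = 143*10 = 1430)
D + (-2258 - 695) = 1430 + (-2258 - 695) = 1430 - 2953 = -1523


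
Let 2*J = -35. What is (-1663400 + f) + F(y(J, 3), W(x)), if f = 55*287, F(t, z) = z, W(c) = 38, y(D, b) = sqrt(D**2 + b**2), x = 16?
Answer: -1647577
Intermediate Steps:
J = -35/2 (J = (1/2)*(-35) = -35/2 ≈ -17.500)
f = 15785
(-1663400 + f) + F(y(J, 3), W(x)) = (-1663400 + 15785) + 38 = -1647615 + 38 = -1647577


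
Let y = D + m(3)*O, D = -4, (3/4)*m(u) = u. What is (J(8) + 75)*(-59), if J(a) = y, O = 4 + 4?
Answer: -6077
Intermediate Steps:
m(u) = 4*u/3
O = 8
y = 28 (y = -4 + ((4/3)*3)*8 = -4 + 4*8 = -4 + 32 = 28)
J(a) = 28
(J(8) + 75)*(-59) = (28 + 75)*(-59) = 103*(-59) = -6077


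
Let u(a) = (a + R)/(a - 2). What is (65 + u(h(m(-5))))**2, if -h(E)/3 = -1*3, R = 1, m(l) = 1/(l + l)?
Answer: 216225/49 ≈ 4412.8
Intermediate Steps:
m(l) = 1/(2*l)
h(E) = 9 (h(E) = -(-3)*3 = -3*(-3) = 9)
u(a) = (1 + a)/(-2 + a) (u(a) = (a + 1)/(a - 2) = (1 + a)/(-2 + a))
(65 + u(h(m(-5))))**2 = (65 + (1 + 9)/(-2 + 9))**2 = (65 + 10/7)**2 = (465/7)**2 = 216225/49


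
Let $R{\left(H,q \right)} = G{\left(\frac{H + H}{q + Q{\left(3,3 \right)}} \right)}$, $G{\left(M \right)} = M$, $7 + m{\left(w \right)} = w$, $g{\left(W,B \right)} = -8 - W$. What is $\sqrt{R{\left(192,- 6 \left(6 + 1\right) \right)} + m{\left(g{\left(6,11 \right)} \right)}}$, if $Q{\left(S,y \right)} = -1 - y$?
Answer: $\frac{15 i \sqrt{69}}{23} \approx 5.4174 i$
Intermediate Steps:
$m{\left(w \right)} = -7 + w$
$R{\left(H,q \right)} = \frac{2 H}{-4 + q}$ ($R{\left(H,q \right)} = \frac{H + H}{q - 4} = \frac{2 H}{q - 4} = \frac{2 H}{-4 + q}$)
$\sqrt{R{\left(192,- 6 \left(6 + 1\right) \right)} + m{\left(g{\left(6,11 \right)} \right)}} = \sqrt{2 \cdot 192 \frac{1}{-4 - 6 \left(6 + 1\right)} - 21} = \sqrt{2 \cdot 192 \frac{1}{-4 - 42} - 21} = \sqrt{2 \cdot 192 \frac{1}{-46} - 21} = \sqrt{2 \cdot 192 \left(- \frac{1}{46}\right) - 21} = \sqrt{- \frac{192}{23} - 21} = \sqrt{- \frac{675}{23}} = \frac{15 i \sqrt{69}}{23}$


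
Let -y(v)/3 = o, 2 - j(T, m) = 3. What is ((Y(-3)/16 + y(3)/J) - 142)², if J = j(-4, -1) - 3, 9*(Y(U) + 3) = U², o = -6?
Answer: 1375929/64 ≈ 21499.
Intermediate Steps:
j(T, m) = -1 (j(T, m) = 2 - 1*3 = 2 - 3 = -1)
y(v) = 18 (y(v) = -3*(-6) = 18)
Y(U) = -3 + U²/9
J = -4 (J = -1 - 3 = -4)
((Y(-3)/16 + y(3)/J) - 142)² = (((-3 + (⅑)*(-3)²)/16 + 18/(-4)) - 142)² = (((-3 + (⅑)*9)*(1/16) + 18*(-¼)) - 142)² = (((-3 + 1)*(1/16) - 9/2) - 142)² = ((-2*1/16 - 9/2) - 142)² = ((-⅛ - 9/2) - 142)² = (-37/8 - 142)² = (-1173/8)² = 1375929/64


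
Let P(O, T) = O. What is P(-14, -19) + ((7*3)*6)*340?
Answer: 42826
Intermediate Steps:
P(-14, -19) + ((7*3)*6)*340 = -14 + ((7*3)*6)*340 = -14 + (21*6)*340 = -14 + 126*340 = -14 + 42840 = 42826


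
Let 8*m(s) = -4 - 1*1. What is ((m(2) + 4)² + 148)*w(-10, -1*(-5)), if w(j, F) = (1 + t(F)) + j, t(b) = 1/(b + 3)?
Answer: -724271/512 ≈ -1414.6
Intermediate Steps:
t(b) = 1/(3 + b)
m(s) = -5/8 (m(s) = (-4 - 1*1)/8 = (-4 - 1)/8 = (⅛)*(-5) = -5/8)
w(j, F) = 1 + j + 1/(3 + F) (w(j, F) = (1 + 1/(3 + F)) + j = 1 + j + 1/(3 + F))
((m(2) + 4)² + 148)*w(-10, -1*(-5)) = ((-5/8 + 4)² + 148)*((1 + (1 - 10)*(3 - 1*(-5)))/(3 - 1*(-5))) = ((27/8)² + 148)*((1 - 9*(3 + 5))/(3 + 5)) = (729/64 + 148)*((1 - 9*8)/8) = 10201*((1 - 72)/8)/64 = 10201*((⅛)*(-71))/64 = (10201/64)*(-71/8) = -724271/512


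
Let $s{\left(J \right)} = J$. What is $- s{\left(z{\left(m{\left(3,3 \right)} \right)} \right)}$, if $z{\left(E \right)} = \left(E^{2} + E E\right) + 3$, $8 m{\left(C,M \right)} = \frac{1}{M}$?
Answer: $- \frac{865}{288} \approx -3.0035$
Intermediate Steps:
$m{\left(C,M \right)} = \frac{1}{8 M}$
$z{\left(E \right)} = 3 + 2 E^{2}$ ($z{\left(E \right)} = \left(E^{2} + E^{2}\right) + 3 = 2 E^{2} + 3 = 3 + 2 E^{2}$)
$- s{\left(z{\left(m{\left(3,3 \right)} \right)} \right)} = - (3 + 2 \left(\frac{1}{8 \cdot 3}\right)^{2}) = - (3 + 2 \left(\frac{1}{8} \cdot \frac{1}{3}\right)^{2}) = - (3 + \frac{2}{576}) = - (3 + 2 \cdot \frac{1}{576}) = - (3 + \frac{1}{288}) = \left(-1\right) \frac{865}{288} = - \frac{865}{288}$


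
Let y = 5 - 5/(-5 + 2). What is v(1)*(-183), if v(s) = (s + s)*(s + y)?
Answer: -2806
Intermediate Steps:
y = 20/3 (y = 5 - 5/(-3) = 5 - ⅓*(-5) = 5 + 5/3 = 20/3 ≈ 6.6667)
v(s) = 2*s*(20/3 + s) (v(s) = (s + s)*(s + 20/3) = (2*s)*(20/3 + s) = 2*s*(20/3 + s))
v(1)*(-183) = ((⅔)*1*(20 + 3*1))*(-183) = ((⅔)*1*(20 + 3))*(-183) = ((⅔)*1*23)*(-183) = (46/3)*(-183) = -2806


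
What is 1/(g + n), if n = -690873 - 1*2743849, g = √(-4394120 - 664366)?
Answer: -1717361/5898660137885 - 3*I*√562054/11797320275770 ≈ -2.9114e-7 - 1.9065e-10*I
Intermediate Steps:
g = 3*I*√562054 (g = √(-5058486) = 3*I*√562054 ≈ 2249.1*I)
n = -3434722 (n = -690873 - 2743849 = -3434722)
1/(g + n) = 1/(3*I*√562054 - 3434722) = 1/(-3434722 + 3*I*√562054)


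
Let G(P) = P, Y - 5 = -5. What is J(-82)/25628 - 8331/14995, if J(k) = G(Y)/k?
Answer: -8331/14995 ≈ -0.55558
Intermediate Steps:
Y = 0 (Y = 5 - 5 = 0)
J(k) = 0 (J(k) = 0/k = 0)
J(-82)/25628 - 8331/14995 = 0/25628 - 8331/14995 = 0*(1/25628) - 8331*1/14995 = 0 - 8331/14995 = -8331/14995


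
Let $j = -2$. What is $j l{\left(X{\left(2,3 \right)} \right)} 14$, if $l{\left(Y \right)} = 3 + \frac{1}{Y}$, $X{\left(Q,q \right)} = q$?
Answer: $- \frac{280}{3} \approx -93.333$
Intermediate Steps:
$j l{\left(X{\left(2,3 \right)} \right)} 14 = - 2 \left(3 + \frac{1}{3}\right) 14 = \left(-2\right) \frac{10}{3} \cdot 14 = \left(- \frac{20}{3}\right) 14 = - \frac{280}{3}$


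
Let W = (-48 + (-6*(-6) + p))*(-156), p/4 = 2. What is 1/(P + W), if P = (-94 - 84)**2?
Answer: 1/32308 ≈ 3.0952e-5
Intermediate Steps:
p = 8 (p = 4*2 = 8)
W = 624 (W = (-48 + (-6*(-6) + 8))*(-156) = (-48 + (36 + 8))*(-156) = (-48 + 44)*(-156) = -4*(-156) = 624)
P = 31684 (P = (-178)**2 = 31684)
1/(P + W) = 1/(31684 + 624) = 1/32308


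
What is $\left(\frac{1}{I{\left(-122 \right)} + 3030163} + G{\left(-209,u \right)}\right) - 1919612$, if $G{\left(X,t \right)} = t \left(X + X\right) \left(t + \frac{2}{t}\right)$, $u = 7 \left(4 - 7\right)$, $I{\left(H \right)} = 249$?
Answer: $- \frac{6378368751831}{3030412} \approx -2.1048 \cdot 10^{6}$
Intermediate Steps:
$u = -21$ ($u = 7 \left(-3\right) = -21$)
$G{\left(X,t \right)} = 2 X t \left(t + \frac{2}{t}\right)$ ($G{\left(X,t \right)} = t 2 X \left(t + \frac{2}{t}\right) = 2 X t \left(t + \frac{2}{t}\right)$)
$\left(\frac{1}{I{\left(-122 \right)} + 3030163} + G{\left(-209,u \right)}\right) - 1919612 = \left(\frac{1}{249 + 3030163} + 2 \left(-209\right) \left(2 + \left(-21\right)^{2}\right)\right) - 1919612 = \left(\frac{1}{3030412} + 2 \left(-209\right) \left(2 + 441\right)\right) - 1919612 = \left(\frac{1}{3030412} + 2 \left(-209\right) 443\right) - 1919612 = \left(\frac{1}{3030412} - 185174\right) - 1919612 = - \frac{561153511687}{3030412} - 1919612 = - \frac{6378368751831}{3030412}$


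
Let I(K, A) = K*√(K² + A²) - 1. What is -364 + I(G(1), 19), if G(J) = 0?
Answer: -365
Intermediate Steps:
I(K, A) = -1 + K*√(A² + K²) (I(K, A) = K*√(A² + K²) - 1 = -1 + K*√(A² + K²))
-364 + I(G(1), 19) = -364 + (-1 + 0*√(19² + 0²)) = -364 + (-1 + 0*√(361 + 0)) = -364 + (-1 + 0*√361) = -364 + (-1 + 0*19) = -364 + (-1 + 0) = -364 - 1 = -365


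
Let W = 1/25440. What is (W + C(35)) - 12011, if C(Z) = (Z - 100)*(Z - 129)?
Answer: -150121439/25440 ≈ -5901.0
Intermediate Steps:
W = 1/25440 ≈ 3.9308e-5
C(Z) = (-129 + Z)*(-100 + Z) (C(Z) = (-100 + Z)*(-129 + Z) = (-129 + Z)*(-100 + Z))
(W + C(35)) - 12011 = (1/25440 + (12900 + 35² - 229*35)) - 12011 = (1/25440 + (12900 + 1225 - 8015)) - 12011 = (1/25440 + 6110) - 12011 = 155438401/25440 - 12011 = -150121439/25440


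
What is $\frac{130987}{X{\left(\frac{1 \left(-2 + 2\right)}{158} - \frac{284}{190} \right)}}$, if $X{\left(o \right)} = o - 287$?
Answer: $- \frac{12443765}{27407} \approx -454.04$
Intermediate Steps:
$X{\left(o \right)} = -287 + o$ ($X{\left(o \right)} = o - 287 = -287 + o$)
$\frac{130987}{X{\left(\frac{1 \left(-2 + 2\right)}{158} - \frac{284}{190} \right)}} = \frac{130987}{-287 - \left(\frac{142}{95} - \frac{1 \left(-2 + 2\right)}{158}\right)} = \frac{130987}{-287 - \left(\frac{142}{95} - 1 \cdot 0 \cdot \frac{1}{158}\right)} = \frac{130987}{-287 + \left(0 \cdot \frac{1}{158} - \frac{142}{95}\right)} = \frac{130987}{-287 + \left(0 - \frac{142}{95}\right)} = \frac{130987}{-287 - \frac{142}{95}} = \frac{130987}{- \frac{27407}{95}} = 130987 \left(- \frac{95}{27407}\right) = - \frac{12443765}{27407}$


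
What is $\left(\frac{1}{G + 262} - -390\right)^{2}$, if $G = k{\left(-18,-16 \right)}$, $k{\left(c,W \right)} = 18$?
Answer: $\frac{11924858401}{78400} \approx 1.521 \cdot 10^{5}$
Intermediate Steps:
$G = 18$
$\left(\frac{1}{G + 262} - -390\right)^{2} = \left(\frac{1}{18 + 262} - -390\right)^{2} = \left(\frac{1}{280} + 390\right)^{2} = \left(\frac{109201}{280}\right)^{2} = \frac{11924858401}{78400}$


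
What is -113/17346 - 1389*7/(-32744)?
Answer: 82477543/283988712 ≈ 0.29043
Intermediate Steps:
-113/17346 - 1389*7/(-32744) = -113*1/17346 - 9723*(-1/32744) = -113/17346 + 9723/32744 = 82477543/283988712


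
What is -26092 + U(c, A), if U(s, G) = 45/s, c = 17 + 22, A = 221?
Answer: -339181/13 ≈ -26091.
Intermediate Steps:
c = 39
-26092 + U(c, A) = -26092 + 45/39 = -26092 + 45*(1/39) = -26092 + 15/13 = -339181/13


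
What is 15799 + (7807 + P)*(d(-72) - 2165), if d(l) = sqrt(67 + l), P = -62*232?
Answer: 14255004 - 6577*I*sqrt(5) ≈ 1.4255e+7 - 14707.0*I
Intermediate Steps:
P = -14384
15799 + (7807 + P)*(d(-72) - 2165) = 15799 + (7807 - 14384)*(sqrt(67 - 72) - 2165) = 15799 - 6577*(sqrt(-5) - 2165) = 15799 - 6577*(I*sqrt(5) - 2165) = 15799 - 6577*(-2165 + I*sqrt(5)) = 15799 + (14239205 - 6577*I*sqrt(5)) = 14255004 - 6577*I*sqrt(5)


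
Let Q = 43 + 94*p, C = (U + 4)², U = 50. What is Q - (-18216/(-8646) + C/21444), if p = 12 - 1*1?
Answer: 251597424/234097 ≈ 1074.8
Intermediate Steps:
p = 11 (p = 12 - 1 = 11)
C = 2916 (C = (50 + 4)² = 54² = 2916)
Q = 1077 (Q = 43 + 94*11 = 43 + 1034 = 1077)
Q - (-18216/(-8646) + C/21444) = 1077 - (-18216/(-8646) + 2916/21444) = 1077 - (-18216*(-1/8646) + 2916*(1/21444)) = 1077 - (276/131 + 243/1787) = 1077 - 1*525045/234097 = 1077 - 525045/234097 = 251597424/234097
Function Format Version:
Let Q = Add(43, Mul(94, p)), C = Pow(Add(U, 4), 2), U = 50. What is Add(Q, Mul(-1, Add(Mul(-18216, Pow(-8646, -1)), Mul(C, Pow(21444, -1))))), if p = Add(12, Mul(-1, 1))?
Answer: Rational(251597424, 234097) ≈ 1074.8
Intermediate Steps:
p = 11 (p = Add(12, -1) = 11)
C = 2916 (C = Pow(Add(50, 4), 2) = Pow(54, 2) = 2916)
Q = 1077 (Q = Add(43, Mul(94, 11)) = Add(43, 1034) = 1077)
Add(Q, Mul(-1, Add(Mul(-18216, Pow(-8646, -1)), Mul(C, Pow(21444, -1))))) = Add(1077, Mul(-1, Add(Mul(-18216, Pow(-8646, -1)), Mul(2916, Pow(21444, -1))))) = Add(1077, Mul(-1, Add(Mul(-18216, Rational(-1, 8646)), Mul(2916, Rational(1, 21444))))) = Add(1077, Mul(-1, Add(Rational(276, 131), Rational(243, 1787)))) = Add(1077, Mul(-1, Rational(525045, 234097))) = Add(1077, Rational(-525045, 234097)) = Rational(251597424, 234097)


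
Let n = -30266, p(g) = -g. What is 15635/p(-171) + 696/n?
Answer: 236544947/2587743 ≈ 91.410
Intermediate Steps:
15635/p(-171) + 696/n = 15635/((-1*(-171))) + 696/(-30266) = 15635/171 + 696*(-1/30266) = 15635*(1/171) - 348/15133 = 15635/171 - 348/15133 = 236544947/2587743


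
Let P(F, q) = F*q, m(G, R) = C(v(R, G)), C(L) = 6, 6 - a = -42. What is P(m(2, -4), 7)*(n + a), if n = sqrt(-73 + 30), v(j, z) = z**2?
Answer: 2016 + 42*I*sqrt(43) ≈ 2016.0 + 275.41*I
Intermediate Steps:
a = 48 (a = 6 - 1*(-42) = 6 + 42 = 48)
n = I*sqrt(43) (n = sqrt(-43) = I*sqrt(43) ≈ 6.5574*I)
m(G, R) = 6
P(m(2, -4), 7)*(n + a) = (6*7)*(I*sqrt(43) + 48) = 42*(48 + I*sqrt(43)) = 2016 + 42*I*sqrt(43)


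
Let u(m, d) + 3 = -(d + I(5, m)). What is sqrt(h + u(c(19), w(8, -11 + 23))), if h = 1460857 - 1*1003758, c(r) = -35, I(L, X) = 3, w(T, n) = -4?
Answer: sqrt(457097) ≈ 676.09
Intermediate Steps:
u(m, d) = -6 - d (u(m, d) = -3 - (d + 3) = -3 - (3 + d) = -3 + (-3 - d) = -6 - d)
h = 457099 (h = 1460857 - 1003758 = 457099)
sqrt(h + u(c(19), w(8, -11 + 23))) = sqrt(457099 + (-6 - 1*(-4))) = sqrt(457099 + (-6 + 4)) = sqrt(457099 - 2) = sqrt(457097)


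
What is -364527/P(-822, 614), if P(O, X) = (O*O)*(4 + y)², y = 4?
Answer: -40503/4804864 ≈ -0.0084296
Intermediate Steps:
P(O, X) = 64*O² (P(O, X) = (O*O)*(4 + 4)² = O²*8² = O²*64 = 64*O²)
-364527/P(-822, 614) = -364527/(64*(-822)²) = -364527/(64*675684) = -364527/43243776 = -364527*1/43243776 = -40503/4804864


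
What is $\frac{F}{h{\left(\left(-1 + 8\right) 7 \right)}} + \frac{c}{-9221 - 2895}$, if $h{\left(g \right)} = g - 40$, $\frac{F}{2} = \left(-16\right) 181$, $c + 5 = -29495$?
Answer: $- \frac{17477593}{27261} \approx -641.12$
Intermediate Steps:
$c = -29500$ ($c = -5 - 29495 = -29500$)
$F = -5792$ ($F = 2 \left(\left(-16\right) 181\right) = 2 \left(-2896\right) = -5792$)
$h{\left(g \right)} = -40 + g$ ($h{\left(g \right)} = g - 40 = -40 + g$)
$\frac{F}{h{\left(\left(-1 + 8\right) 7 \right)}} + \frac{c}{-9221 - 2895} = - \frac{5792}{-40 + \left(-1 + 8\right) 7} - \frac{29500}{-9221 - 2895} = - \frac{5792}{-40 + 7 \cdot 7} - \frac{29500}{-12116} = - \frac{5792}{-40 + 49} - - \frac{7375}{3029} = - \frac{5792}{9} + \frac{7375}{3029} = - \frac{17477593}{27261}$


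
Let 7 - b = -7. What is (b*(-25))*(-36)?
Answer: 12600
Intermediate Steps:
b = 14 (b = 7 - 1*(-7) = 7 + 7 = 14)
(b*(-25))*(-36) = (14*(-25))*(-36) = -350*(-36) = 12600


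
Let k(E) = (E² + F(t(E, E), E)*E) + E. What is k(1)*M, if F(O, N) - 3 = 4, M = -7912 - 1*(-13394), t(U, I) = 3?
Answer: 49338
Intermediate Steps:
M = 5482 (M = -7912 + 13394 = 5482)
F(O, N) = 7 (F(O, N) = 3 + 4 = 7)
k(E) = E² + 8*E (k(E) = (E² + 7*E) + E = E² + 8*E)
k(1)*M = (1*(8 + 1))*5482 = (1*9)*5482 = 9*5482 = 49338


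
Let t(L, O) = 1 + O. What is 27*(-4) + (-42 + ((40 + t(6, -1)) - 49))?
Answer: -159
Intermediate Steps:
27*(-4) + (-42 + ((40 + t(6, -1)) - 49)) = 27*(-4) + (-42 + ((40 + (1 - 1)) - 49)) = -108 + (-42 + ((40 + 0) - 49)) = -108 + (-42 + (40 - 49)) = -108 + (-42 - 9) = -108 - 51 = -159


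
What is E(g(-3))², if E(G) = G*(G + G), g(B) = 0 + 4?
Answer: 1024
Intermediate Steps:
g(B) = 4
E(G) = 2*G² (E(G) = G*(2*G) = 2*G²)
E(g(-3))² = (2*4²)² = (2*16)² = 32² = 1024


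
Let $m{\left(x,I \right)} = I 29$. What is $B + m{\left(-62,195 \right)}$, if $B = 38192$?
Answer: $43847$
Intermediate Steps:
$m{\left(x,I \right)} = 29 I$
$B + m{\left(-62,195 \right)} = 38192 + 29 \cdot 195 = 38192 + 5655 = 43847$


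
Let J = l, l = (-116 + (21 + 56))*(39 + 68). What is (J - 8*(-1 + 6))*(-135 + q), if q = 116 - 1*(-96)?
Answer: -324401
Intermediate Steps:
l = -4173 (l = (-116 + 77)*107 = -39*107 = -4173)
J = -4173
q = 212 (q = 116 + 96 = 212)
(J - 8*(-1 + 6))*(-135 + q) = (-4173 - 8*(-1 + 6))*(-135 + 212) = (-4173 - 8*5)*77 = (-4173 - 1*40)*77 = (-4173 - 40)*77 = -4213*77 = -324401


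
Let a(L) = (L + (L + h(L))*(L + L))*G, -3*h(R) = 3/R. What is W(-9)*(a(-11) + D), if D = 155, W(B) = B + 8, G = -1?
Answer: 74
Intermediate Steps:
h(R) = -1/R
W(B) = 8 + B
a(L) = -L - 2*L*(L - 1/L) (a(L) = (L + (L - 1/L)*(L + L))*(-1) = (L + (L - 1/L)*(2*L))*(-1) = (L + 2*L*(L - 1/L))*(-1) = -L - 2*L*(L - 1/L))
W(-9)*(a(-11) + D) = (8 - 9)*((2 - 1*(-11)*(1 + 2*(-11))) + 155) = -((2 - 1*(-11)*(1 - 22)) + 155) = -((2 - 1*(-11)*(-21)) + 155) = -((2 - 231) + 155) = -(-229 + 155) = -1*(-74) = 74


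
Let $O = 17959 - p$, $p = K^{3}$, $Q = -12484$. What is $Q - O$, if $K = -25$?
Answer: $-46068$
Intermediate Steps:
$p = -15625$ ($p = \left(-25\right)^{3} = -15625$)
$O = 33584$ ($O = 17959 - -15625 = 17959 + 15625 = 33584$)
$Q - O = -12484 - 33584 = -46068$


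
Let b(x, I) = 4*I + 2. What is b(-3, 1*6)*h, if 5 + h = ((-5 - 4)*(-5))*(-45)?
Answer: -52780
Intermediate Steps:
b(x, I) = 2 + 4*I
h = -2030 (h = -5 + ((-5 - 4)*(-5))*(-45) = -5 - 9*(-5)*(-45) = -5 + 45*(-45) = -5 - 2025 = -2030)
b(-3, 1*6)*h = (2 + 4*(1*6))*(-2030) = (2 + 4*6)*(-2030) = (2 + 24)*(-2030) = 26*(-2030) = -52780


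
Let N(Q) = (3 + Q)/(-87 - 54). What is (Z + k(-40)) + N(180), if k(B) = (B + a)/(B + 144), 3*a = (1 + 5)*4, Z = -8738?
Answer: -5339899/611 ≈ -8739.6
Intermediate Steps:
a = 8 (a = ((1 + 5)*4)/3 = (6*4)/3 = (1/3)*24 = 8)
N(Q) = -1/47 - Q/141 (N(Q) = (3 + Q)/(-141) = (3 + Q)*(-1/141) = -1/47 - Q/141)
k(B) = (8 + B)/(144 + B) (k(B) = (B + 8)/(B + 144) = (8 + B)/(144 + B))
(Z + k(-40)) + N(180) = (-8738 + (8 - 40)/(144 - 40)) + (-1/47 - 1/141*180) = (-8738 - 32/104) + (-1/47 - 60/47) = (-8738 + (1/104)*(-32)) - 61/47 = (-8738 - 4/13) - 61/47 = -113598/13 - 61/47 = -5339899/611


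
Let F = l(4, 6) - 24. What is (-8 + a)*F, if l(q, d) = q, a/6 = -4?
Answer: 640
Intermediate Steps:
a = -24 (a = 6*(-4) = -24)
F = -20 (F = 4 - 24 = -20)
(-8 + a)*F = (-8 - 24)*(-20) = -32*(-20) = 640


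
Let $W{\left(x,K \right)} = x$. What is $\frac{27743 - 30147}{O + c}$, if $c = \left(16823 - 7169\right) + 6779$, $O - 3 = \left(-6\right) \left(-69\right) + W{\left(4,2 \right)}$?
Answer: $- \frac{1202}{8427} \approx -0.14264$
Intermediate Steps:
$O = 421$ ($O = 3 + \left(\left(-6\right) \left(-69\right) + 4\right) = 3 + \left(414 + 4\right) = 3 + 418 = 421$)
$c = 16433$ ($c = 9654 + 6779 = 16433$)
$\frac{27743 - 30147}{O + c} = \frac{27743 - 30147}{421 + 16433} = \frac{27743 - 30147}{16854} = \left(27743 - 30147\right) \frac{1}{16854} = \left(-2404\right) \frac{1}{16854} = - \frac{1202}{8427}$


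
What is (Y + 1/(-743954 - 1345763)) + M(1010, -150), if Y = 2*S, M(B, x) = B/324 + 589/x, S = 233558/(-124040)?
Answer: -17153764112413/3749265755550 ≈ -4.5752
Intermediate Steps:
S = -116779/62020 (S = 233558*(-1/124040) = -116779/62020 ≈ -1.8829)
M(B, x) = 589/x + B/324 (M(B, x) = B*(1/324) + 589/x = B/324 + 589/x = 589/x + B/324)
Y = -116779/31010 (Y = 2*(-116779/62020) = -116779/31010 ≈ -3.7659)
(Y + 1/(-743954 - 1345763)) + M(1010, -150) = (-116779/31010 + 1/(-743954 - 1345763)) + (589/(-150) + (1/324)*1010) = (-116779/31010 + 1/(-2089717)) + (589*(-1/150) + 505/162) = (-116779/31010 - 1/2089717) + (-589/150 + 505/162) = -34862156079/9257446310 - 1639/2025 = -17153764112413/3749265755550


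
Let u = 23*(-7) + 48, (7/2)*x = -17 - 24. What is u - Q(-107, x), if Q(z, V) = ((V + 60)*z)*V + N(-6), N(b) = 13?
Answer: -2971786/49 ≈ -60649.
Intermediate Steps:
x = -82/7 (x = 2*(-17 - 24)/7 = (2/7)*(-41) = -82/7 ≈ -11.714)
u = -113 (u = -161 + 48 = -113)
Q(z, V) = 13 + V*z*(60 + V) (Q(z, V) = ((V + 60)*z)*V + 13 = ((60 + V)*z)*V + 13 = (z*(60 + V))*V + 13 = V*z*(60 + V) + 13 = 13 + V*z*(60 + V))
u - Q(-107, x) = -113 - (13 - 107*(-82/7)² + 60*(-82/7)*(-107)) = -113 - (13 - 107*6724/49 + 526440/7) = -113 - (13 - 719468/49 + 526440/7) = -113 - 1*2966249/49 = -113 - 2966249/49 = -2971786/49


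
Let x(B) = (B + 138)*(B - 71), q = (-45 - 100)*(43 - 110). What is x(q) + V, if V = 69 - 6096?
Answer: 95016305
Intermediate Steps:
V = -6027
q = 9715 (q = -145*(-67) = 9715)
x(B) = (-71 + B)*(138 + B) (x(B) = (138 + B)*(-71 + B) = (-71 + B)*(138 + B))
x(q) + V = (-9798 + 9715**2 + 67*9715) - 6027 = (-9798 + 94381225 + 650905) - 6027 = 95022332 - 6027 = 95016305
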